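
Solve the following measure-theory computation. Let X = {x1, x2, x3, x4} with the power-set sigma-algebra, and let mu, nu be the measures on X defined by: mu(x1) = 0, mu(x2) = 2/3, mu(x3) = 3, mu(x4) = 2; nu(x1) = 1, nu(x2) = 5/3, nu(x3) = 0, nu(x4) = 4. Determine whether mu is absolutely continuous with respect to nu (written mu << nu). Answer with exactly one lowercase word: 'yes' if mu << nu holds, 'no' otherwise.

mu << nu means: every nu-null measurable set is also mu-null; equivalently, for every atom x, if nu({x}) = 0 then mu({x}) = 0.
Checking each atom:
  x1: nu = 1 > 0 -> no constraint.
  x2: nu = 5/3 > 0 -> no constraint.
  x3: nu = 0, mu = 3 > 0 -> violates mu << nu.
  x4: nu = 4 > 0 -> no constraint.
The atom(s) x3 violate the condition (nu = 0 but mu > 0). Therefore mu is NOT absolutely continuous w.r.t. nu.

no


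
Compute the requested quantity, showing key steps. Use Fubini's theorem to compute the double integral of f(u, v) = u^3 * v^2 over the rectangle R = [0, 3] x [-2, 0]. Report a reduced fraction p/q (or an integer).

f(u, v) is a tensor product of a function of u and a function of v, and both factors are bounded continuous (hence Lebesgue integrable) on the rectangle, so Fubini's theorem applies:
  integral_R f d(m x m) = (integral_a1^b1 u^3 du) * (integral_a2^b2 v^2 dv).
Inner integral in u: integral_{0}^{3} u^3 du = (3^4 - 0^4)/4
  = 81/4.
Inner integral in v: integral_{-2}^{0} v^2 dv = (0^3 - (-2)^3)/3
  = 8/3.
Product: (81/4) * (8/3) = 54.

54


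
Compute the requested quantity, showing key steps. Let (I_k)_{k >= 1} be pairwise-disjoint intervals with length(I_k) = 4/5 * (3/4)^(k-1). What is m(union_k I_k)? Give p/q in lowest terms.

By countable additivity of the Lebesgue measure on pairwise disjoint measurable sets,
  m(union_{k >= 1} I_k) = sum_{k >= 1} m(I_k) = sum_{k >= 1} a * r^(k-1),
  with a = 4/5 and r = 3/4.
Since 0 < r = 3/4 < 1, the geometric series converges:
  sum_{k >= 1} a * r^(k-1) = a / (1 - r).
  = 4/5 / (1 - 3/4)
  = 4/5 / (1/4)
  = 16/5.

16/5


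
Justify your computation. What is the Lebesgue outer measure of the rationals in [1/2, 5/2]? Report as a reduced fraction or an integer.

The set Q cap [1/2, 5/2] is countable (a subset of the countable set Q). Lebesgue outer measure of any countable set is 0: each singleton {q} has m*({q}) = 0, and by countable subadditivity m*(union_k {q_k}) <= sum_k m*({q_k}) = sum_k 0 = 0. The reverse inequality m*(E) >= 0 is automatic. So m*(Q cap [1/2, 5/2]) = 0.

0


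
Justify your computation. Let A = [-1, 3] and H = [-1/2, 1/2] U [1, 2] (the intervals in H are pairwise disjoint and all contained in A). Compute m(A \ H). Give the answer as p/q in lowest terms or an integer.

The ambient interval has length m(A) = 3 - (-1) = 4.
Since the holes are disjoint and sit inside A, by finite additivity
  m(H) = sum_i (b_i - a_i), and m(A \ H) = m(A) - m(H).
Computing the hole measures:
  m(H_1) = 1/2 - (-1/2) = 1.
  m(H_2) = 2 - 1 = 1.
Summed: m(H) = 1 + 1 = 2.
So m(A \ H) = 4 - 2 = 2.

2


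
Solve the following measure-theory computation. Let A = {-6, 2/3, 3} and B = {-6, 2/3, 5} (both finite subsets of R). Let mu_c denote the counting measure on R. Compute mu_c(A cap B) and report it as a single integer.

Counting measure on a finite set equals cardinality. mu_c(A cap B) = |A cap B| (elements appearing in both).
Enumerating the elements of A that also lie in B gives 2 element(s).
So mu_c(A cap B) = 2.

2


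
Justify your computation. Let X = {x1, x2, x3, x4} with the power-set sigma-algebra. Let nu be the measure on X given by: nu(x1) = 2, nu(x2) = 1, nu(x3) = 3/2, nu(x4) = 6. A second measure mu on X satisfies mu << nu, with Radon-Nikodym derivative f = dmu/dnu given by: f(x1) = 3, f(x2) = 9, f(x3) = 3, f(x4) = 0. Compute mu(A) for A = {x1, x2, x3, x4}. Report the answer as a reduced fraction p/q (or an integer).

By the defining property of the Radon-Nikodym derivative, for every measurable set A,
  mu(A) = integral_A f dnu.
Since nu is a discrete measure concentrated on the atoms of X, the integral over A reduces to the sum
  mu(A) = sum_{x in A} f(x) * nu({x}).
Computing each term:
  x1: f(x1) * nu(x1) = 3 * 2 = 6.
  x2: f(x2) * nu(x2) = 9 * 1 = 9.
  x3: f(x3) * nu(x3) = 3 * 3/2 = 9/2.
  x4: f(x4) * nu(x4) = 0 * 6 = 0.
Summing: mu(A) = 6 + 9 + 9/2 + 0 = 39/2.

39/2


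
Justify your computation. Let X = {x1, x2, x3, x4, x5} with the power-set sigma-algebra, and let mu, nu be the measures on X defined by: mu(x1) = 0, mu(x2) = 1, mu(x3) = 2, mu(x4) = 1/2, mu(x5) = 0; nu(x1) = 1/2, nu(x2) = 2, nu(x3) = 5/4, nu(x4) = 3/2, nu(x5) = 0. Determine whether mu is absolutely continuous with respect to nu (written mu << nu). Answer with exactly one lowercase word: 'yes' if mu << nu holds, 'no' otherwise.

mu << nu means: every nu-null measurable set is also mu-null; equivalently, for every atom x, if nu({x}) = 0 then mu({x}) = 0.
Checking each atom:
  x1: nu = 1/2 > 0 -> no constraint.
  x2: nu = 2 > 0 -> no constraint.
  x3: nu = 5/4 > 0 -> no constraint.
  x4: nu = 3/2 > 0 -> no constraint.
  x5: nu = 0, mu = 0 -> consistent with mu << nu.
No atom violates the condition. Therefore mu << nu.

yes


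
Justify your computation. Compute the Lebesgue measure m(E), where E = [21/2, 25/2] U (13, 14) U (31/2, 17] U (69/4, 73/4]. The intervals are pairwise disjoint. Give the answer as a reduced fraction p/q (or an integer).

For pairwise disjoint intervals, m(union_i I_i) = sum_i m(I_i),
and m is invariant under swapping open/closed endpoints (single points have measure 0).
So m(E) = sum_i (b_i - a_i).
  I_1 has length 25/2 - 21/2 = 2.
  I_2 has length 14 - 13 = 1.
  I_3 has length 17 - 31/2 = 3/2.
  I_4 has length 73/4 - 69/4 = 1.
Summing:
  m(E) = 2 + 1 + 3/2 + 1 = 11/2.

11/2


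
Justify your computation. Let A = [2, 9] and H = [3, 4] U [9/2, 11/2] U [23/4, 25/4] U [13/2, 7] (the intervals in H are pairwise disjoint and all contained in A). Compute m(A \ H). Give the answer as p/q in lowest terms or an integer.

The ambient interval has length m(A) = 9 - 2 = 7.
Since the holes are disjoint and sit inside A, by finite additivity
  m(H) = sum_i (b_i - a_i), and m(A \ H) = m(A) - m(H).
Computing the hole measures:
  m(H_1) = 4 - 3 = 1.
  m(H_2) = 11/2 - 9/2 = 1.
  m(H_3) = 25/4 - 23/4 = 1/2.
  m(H_4) = 7 - 13/2 = 1/2.
Summed: m(H) = 1 + 1 + 1/2 + 1/2 = 3.
So m(A \ H) = 7 - 3 = 4.

4


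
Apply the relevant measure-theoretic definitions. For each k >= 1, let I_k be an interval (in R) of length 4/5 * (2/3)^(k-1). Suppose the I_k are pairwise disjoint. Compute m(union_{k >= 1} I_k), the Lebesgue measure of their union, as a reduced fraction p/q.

By countable additivity of the Lebesgue measure on pairwise disjoint measurable sets,
  m(union_{k >= 1} I_k) = sum_{k >= 1} m(I_k) = sum_{k >= 1} a * r^(k-1),
  with a = 4/5 and r = 2/3.
Since 0 < r = 2/3 < 1, the geometric series converges:
  sum_{k >= 1} a * r^(k-1) = a / (1 - r).
  = 4/5 / (1 - 2/3)
  = 4/5 / (1/3)
  = 12/5.

12/5


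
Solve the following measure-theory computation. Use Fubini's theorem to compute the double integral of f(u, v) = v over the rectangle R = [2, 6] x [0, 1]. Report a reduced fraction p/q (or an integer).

f(u, v) is a tensor product of a function of u and a function of v, and both factors are bounded continuous (hence Lebesgue integrable) on the rectangle, so Fubini's theorem applies:
  integral_R f d(m x m) = (integral_a1^b1 1 du) * (integral_a2^b2 v dv).
Inner integral in u: integral_{2}^{6} 1 du = (6^1 - 2^1)/1
  = 4.
Inner integral in v: integral_{0}^{1} v dv = (1^2 - 0^2)/2
  = 1/2.
Product: (4) * (1/2) = 2.

2


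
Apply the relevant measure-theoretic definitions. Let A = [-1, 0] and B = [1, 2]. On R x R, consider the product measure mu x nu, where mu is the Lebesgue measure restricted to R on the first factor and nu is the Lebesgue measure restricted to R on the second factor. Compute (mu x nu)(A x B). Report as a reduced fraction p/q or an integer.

For a measurable rectangle A x B, the product measure satisfies
  (mu x nu)(A x B) = mu(A) * nu(B).
  mu(A) = 1.
  nu(B) = 1.
  (mu x nu)(A x B) = 1 * 1 = 1.

1


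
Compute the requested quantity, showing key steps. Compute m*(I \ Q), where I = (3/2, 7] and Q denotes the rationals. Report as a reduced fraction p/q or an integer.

The interval I = (3/2, 7] has m(I) = 7 - 3/2 = 11/2 (endpoints are measure-zero, so open/closed/half-open agree). Write I = (I cap Q) u (I \ Q). The rationals in I are countable, so m*(I cap Q) = 0 (cover each rational by intervals whose total length is arbitrarily small). By countable subadditivity m*(I) <= m*(I cap Q) + m*(I \ Q), hence m*(I \ Q) >= m(I) = 11/2. The reverse inequality m*(I \ Q) <= m*(I) = 11/2 is trivial since (I \ Q) is a subset of I. Therefore m*(I \ Q) = 11/2.

11/2


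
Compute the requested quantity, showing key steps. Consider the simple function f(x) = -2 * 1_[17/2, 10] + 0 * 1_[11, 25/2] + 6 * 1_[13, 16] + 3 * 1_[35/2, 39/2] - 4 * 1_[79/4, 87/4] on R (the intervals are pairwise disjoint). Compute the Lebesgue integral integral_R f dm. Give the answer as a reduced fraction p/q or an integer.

For a simple function f = sum_i c_i * 1_{A_i} with disjoint A_i,
  integral f dm = sum_i c_i * m(A_i).
Lengths of the A_i:
  m(A_1) = 10 - 17/2 = 3/2.
  m(A_2) = 25/2 - 11 = 3/2.
  m(A_3) = 16 - 13 = 3.
  m(A_4) = 39/2 - 35/2 = 2.
  m(A_5) = 87/4 - 79/4 = 2.
Contributions c_i * m(A_i):
  (-2) * (3/2) = -3.
  (0) * (3/2) = 0.
  (6) * (3) = 18.
  (3) * (2) = 6.
  (-4) * (2) = -8.
Total: -3 + 0 + 18 + 6 - 8 = 13.

13


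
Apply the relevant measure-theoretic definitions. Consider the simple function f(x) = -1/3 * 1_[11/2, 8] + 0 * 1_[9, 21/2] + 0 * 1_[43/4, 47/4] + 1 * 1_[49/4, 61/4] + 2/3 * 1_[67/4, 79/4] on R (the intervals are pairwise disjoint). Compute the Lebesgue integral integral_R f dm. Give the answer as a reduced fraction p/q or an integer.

For a simple function f = sum_i c_i * 1_{A_i} with disjoint A_i,
  integral f dm = sum_i c_i * m(A_i).
Lengths of the A_i:
  m(A_1) = 8 - 11/2 = 5/2.
  m(A_2) = 21/2 - 9 = 3/2.
  m(A_3) = 47/4 - 43/4 = 1.
  m(A_4) = 61/4 - 49/4 = 3.
  m(A_5) = 79/4 - 67/4 = 3.
Contributions c_i * m(A_i):
  (-1/3) * (5/2) = -5/6.
  (0) * (3/2) = 0.
  (0) * (1) = 0.
  (1) * (3) = 3.
  (2/3) * (3) = 2.
Total: -5/6 + 0 + 0 + 3 + 2 = 25/6.

25/6


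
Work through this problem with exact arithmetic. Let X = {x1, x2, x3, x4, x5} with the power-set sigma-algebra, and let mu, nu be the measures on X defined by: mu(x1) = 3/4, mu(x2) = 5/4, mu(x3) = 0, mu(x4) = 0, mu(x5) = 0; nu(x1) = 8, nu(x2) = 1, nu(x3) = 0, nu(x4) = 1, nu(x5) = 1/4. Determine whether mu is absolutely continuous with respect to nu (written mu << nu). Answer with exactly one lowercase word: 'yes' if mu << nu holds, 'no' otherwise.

mu << nu means: every nu-null measurable set is also mu-null; equivalently, for every atom x, if nu({x}) = 0 then mu({x}) = 0.
Checking each atom:
  x1: nu = 8 > 0 -> no constraint.
  x2: nu = 1 > 0 -> no constraint.
  x3: nu = 0, mu = 0 -> consistent with mu << nu.
  x4: nu = 1 > 0 -> no constraint.
  x5: nu = 1/4 > 0 -> no constraint.
No atom violates the condition. Therefore mu << nu.

yes


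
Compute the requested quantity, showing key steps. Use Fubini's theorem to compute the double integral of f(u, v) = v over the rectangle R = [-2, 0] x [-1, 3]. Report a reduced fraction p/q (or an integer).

f(u, v) is a tensor product of a function of u and a function of v, and both factors are bounded continuous (hence Lebesgue integrable) on the rectangle, so Fubini's theorem applies:
  integral_R f d(m x m) = (integral_a1^b1 1 du) * (integral_a2^b2 v dv).
Inner integral in u: integral_{-2}^{0} 1 du = (0^1 - (-2)^1)/1
  = 2.
Inner integral in v: integral_{-1}^{3} v dv = (3^2 - (-1)^2)/2
  = 4.
Product: (2) * (4) = 8.

8


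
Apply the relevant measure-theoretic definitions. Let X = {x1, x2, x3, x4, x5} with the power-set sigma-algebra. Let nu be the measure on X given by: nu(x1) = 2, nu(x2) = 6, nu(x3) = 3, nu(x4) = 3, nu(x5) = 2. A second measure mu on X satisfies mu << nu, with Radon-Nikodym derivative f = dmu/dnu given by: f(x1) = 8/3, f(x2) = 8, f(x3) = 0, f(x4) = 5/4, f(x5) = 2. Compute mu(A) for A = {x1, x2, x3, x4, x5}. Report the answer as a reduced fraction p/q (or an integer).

By the defining property of the Radon-Nikodym derivative, for every measurable set A,
  mu(A) = integral_A f dnu.
Since nu is a discrete measure concentrated on the atoms of X, the integral over A reduces to the sum
  mu(A) = sum_{x in A} f(x) * nu({x}).
Computing each term:
  x1: f(x1) * nu(x1) = 8/3 * 2 = 16/3.
  x2: f(x2) * nu(x2) = 8 * 6 = 48.
  x3: f(x3) * nu(x3) = 0 * 3 = 0.
  x4: f(x4) * nu(x4) = 5/4 * 3 = 15/4.
  x5: f(x5) * nu(x5) = 2 * 2 = 4.
Summing: mu(A) = 16/3 + 48 + 0 + 15/4 + 4 = 733/12.

733/12


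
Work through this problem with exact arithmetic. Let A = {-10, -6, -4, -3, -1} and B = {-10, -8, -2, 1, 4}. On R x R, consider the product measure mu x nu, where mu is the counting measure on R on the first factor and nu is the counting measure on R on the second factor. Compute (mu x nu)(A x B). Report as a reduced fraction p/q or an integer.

For a measurable rectangle A x B, the product measure satisfies
  (mu x nu)(A x B) = mu(A) * nu(B).
  mu(A) = 5.
  nu(B) = 5.
  (mu x nu)(A x B) = 5 * 5 = 25.

25


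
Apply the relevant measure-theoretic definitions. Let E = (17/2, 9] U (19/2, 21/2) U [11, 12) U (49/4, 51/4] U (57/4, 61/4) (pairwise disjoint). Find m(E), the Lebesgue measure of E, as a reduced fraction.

For pairwise disjoint intervals, m(union_i I_i) = sum_i m(I_i),
and m is invariant under swapping open/closed endpoints (single points have measure 0).
So m(E) = sum_i (b_i - a_i).
  I_1 has length 9 - 17/2 = 1/2.
  I_2 has length 21/2 - 19/2 = 1.
  I_3 has length 12 - 11 = 1.
  I_4 has length 51/4 - 49/4 = 1/2.
  I_5 has length 61/4 - 57/4 = 1.
Summing:
  m(E) = 1/2 + 1 + 1 + 1/2 + 1 = 4.

4


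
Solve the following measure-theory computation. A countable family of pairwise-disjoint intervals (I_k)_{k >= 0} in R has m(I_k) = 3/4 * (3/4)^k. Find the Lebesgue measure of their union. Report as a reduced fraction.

By countable additivity of the Lebesgue measure on pairwise disjoint measurable sets,
  m(union_{k >= 0} I_k) = sum_{k >= 0} m(I_k) = sum_{k >= 0} a * r^k,
  with a = 3/4 and r = 3/4.
Since 0 < r = 3/4 < 1, the geometric series converges:
  sum_{k >= 0} a * r^k = a / (1 - r).
  = 3/4 / (1 - 3/4)
  = 3/4 / (1/4)
  = 3.

3


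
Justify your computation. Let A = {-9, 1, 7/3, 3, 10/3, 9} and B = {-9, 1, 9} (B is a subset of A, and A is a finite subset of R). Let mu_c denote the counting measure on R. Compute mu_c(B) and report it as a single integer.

Counting measure assigns mu_c(E) = |E| (number of elements) when E is finite.
B has 3 element(s), so mu_c(B) = 3.

3


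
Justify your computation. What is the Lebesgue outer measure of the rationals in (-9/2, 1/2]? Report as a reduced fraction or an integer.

Q cap (-9/2, 1/2] is countable; list its elements as q_1, q_2, ... . Fix eps > 0 and cover the k-th point by an interval of length eps * 2^(-k). The cover has total length eps * sum_{k>=1} 2^(-k) = eps, so by definition of outer measure m*(Q cap (-9/2, 1/2]) <= eps. Since eps was arbitrary and m* >= 0, the outer measure is 0.

0


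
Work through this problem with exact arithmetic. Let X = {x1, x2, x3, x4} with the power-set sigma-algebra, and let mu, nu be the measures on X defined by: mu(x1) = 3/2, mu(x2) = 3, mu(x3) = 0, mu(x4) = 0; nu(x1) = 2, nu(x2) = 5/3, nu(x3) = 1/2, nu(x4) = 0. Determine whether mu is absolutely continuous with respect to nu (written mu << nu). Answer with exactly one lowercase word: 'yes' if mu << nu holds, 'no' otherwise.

mu << nu means: every nu-null measurable set is also mu-null; equivalently, for every atom x, if nu({x}) = 0 then mu({x}) = 0.
Checking each atom:
  x1: nu = 2 > 0 -> no constraint.
  x2: nu = 5/3 > 0 -> no constraint.
  x3: nu = 1/2 > 0 -> no constraint.
  x4: nu = 0, mu = 0 -> consistent with mu << nu.
No atom violates the condition. Therefore mu << nu.

yes


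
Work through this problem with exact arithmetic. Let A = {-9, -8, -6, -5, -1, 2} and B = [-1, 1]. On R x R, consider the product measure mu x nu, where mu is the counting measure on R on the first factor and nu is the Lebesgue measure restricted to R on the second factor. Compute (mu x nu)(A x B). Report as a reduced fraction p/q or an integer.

For a measurable rectangle A x B, the product measure satisfies
  (mu x nu)(A x B) = mu(A) * nu(B).
  mu(A) = 6.
  nu(B) = 2.
  (mu x nu)(A x B) = 6 * 2 = 12.

12


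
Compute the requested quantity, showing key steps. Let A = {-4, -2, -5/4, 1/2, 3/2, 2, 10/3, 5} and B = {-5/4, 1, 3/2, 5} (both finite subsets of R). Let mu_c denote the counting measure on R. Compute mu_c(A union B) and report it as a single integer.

Counting measure on a finite set equals cardinality. By inclusion-exclusion, |A union B| = |A| + |B| - |A cap B|.
|A| = 8, |B| = 4, |A cap B| = 3.
So mu_c(A union B) = 8 + 4 - 3 = 9.

9


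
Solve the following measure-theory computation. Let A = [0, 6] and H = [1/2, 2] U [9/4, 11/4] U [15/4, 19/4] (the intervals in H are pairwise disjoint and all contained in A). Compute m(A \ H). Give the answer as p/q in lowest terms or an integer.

The ambient interval has length m(A) = 6 - 0 = 6.
Since the holes are disjoint and sit inside A, by finite additivity
  m(H) = sum_i (b_i - a_i), and m(A \ H) = m(A) - m(H).
Computing the hole measures:
  m(H_1) = 2 - 1/2 = 3/2.
  m(H_2) = 11/4 - 9/4 = 1/2.
  m(H_3) = 19/4 - 15/4 = 1.
Summed: m(H) = 3/2 + 1/2 + 1 = 3.
So m(A \ H) = 6 - 3 = 3.

3


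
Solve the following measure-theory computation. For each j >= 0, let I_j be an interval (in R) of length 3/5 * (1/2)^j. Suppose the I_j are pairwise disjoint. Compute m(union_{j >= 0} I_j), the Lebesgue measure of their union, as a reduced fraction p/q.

By countable additivity of the Lebesgue measure on pairwise disjoint measurable sets,
  m(union_{j >= 0} I_j) = sum_{j >= 0} m(I_j) = sum_{j >= 0} a * r^j,
  with a = 3/5 and r = 1/2.
Since 0 < r = 1/2 < 1, the geometric series converges:
  sum_{j >= 0} a * r^j = a / (1 - r).
  = 3/5 / (1 - 1/2)
  = 3/5 / (1/2)
  = 6/5.

6/5


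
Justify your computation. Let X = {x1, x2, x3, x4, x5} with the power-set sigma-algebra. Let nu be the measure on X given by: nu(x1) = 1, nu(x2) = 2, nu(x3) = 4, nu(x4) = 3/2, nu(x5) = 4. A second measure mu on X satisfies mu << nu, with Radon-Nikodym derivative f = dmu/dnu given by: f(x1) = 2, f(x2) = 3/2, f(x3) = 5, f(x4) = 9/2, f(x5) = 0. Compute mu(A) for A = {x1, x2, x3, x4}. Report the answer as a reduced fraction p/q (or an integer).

By the defining property of the Radon-Nikodym derivative, for every measurable set A,
  mu(A) = integral_A f dnu.
Since nu is a discrete measure concentrated on the atoms of X, the integral over A reduces to the sum
  mu(A) = sum_{x in A} f(x) * nu({x}).
Computing each term:
  x1: f(x1) * nu(x1) = 2 * 1 = 2.
  x2: f(x2) * nu(x2) = 3/2 * 2 = 3.
  x3: f(x3) * nu(x3) = 5 * 4 = 20.
  x4: f(x4) * nu(x4) = 9/2 * 3/2 = 27/4.
Summing: mu(A) = 2 + 3 + 20 + 27/4 = 127/4.

127/4


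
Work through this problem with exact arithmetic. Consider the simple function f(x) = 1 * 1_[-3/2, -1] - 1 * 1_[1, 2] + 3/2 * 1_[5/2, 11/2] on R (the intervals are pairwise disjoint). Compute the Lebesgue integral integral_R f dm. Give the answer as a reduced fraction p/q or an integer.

For a simple function f = sum_i c_i * 1_{A_i} with disjoint A_i,
  integral f dm = sum_i c_i * m(A_i).
Lengths of the A_i:
  m(A_1) = -1 - (-3/2) = 1/2.
  m(A_2) = 2 - 1 = 1.
  m(A_3) = 11/2 - 5/2 = 3.
Contributions c_i * m(A_i):
  (1) * (1/2) = 1/2.
  (-1) * (1) = -1.
  (3/2) * (3) = 9/2.
Total: 1/2 - 1 + 9/2 = 4.

4


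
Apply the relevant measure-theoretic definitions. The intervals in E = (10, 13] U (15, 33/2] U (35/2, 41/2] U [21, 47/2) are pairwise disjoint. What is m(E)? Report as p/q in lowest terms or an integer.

For pairwise disjoint intervals, m(union_i I_i) = sum_i m(I_i),
and m is invariant under swapping open/closed endpoints (single points have measure 0).
So m(E) = sum_i (b_i - a_i).
  I_1 has length 13 - 10 = 3.
  I_2 has length 33/2 - 15 = 3/2.
  I_3 has length 41/2 - 35/2 = 3.
  I_4 has length 47/2 - 21 = 5/2.
Summing:
  m(E) = 3 + 3/2 + 3 + 5/2 = 10.

10


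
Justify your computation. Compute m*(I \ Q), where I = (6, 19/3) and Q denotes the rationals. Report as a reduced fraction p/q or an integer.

The interval I = (6, 19/3) has m(I) = 19/3 - 6 = 1/3 (endpoints are measure-zero, so open/closed/half-open agree). Write I = (I cap Q) u (I \ Q). The rationals in I are countable, so m*(I cap Q) = 0 (cover each rational by intervals whose total length is arbitrarily small). By countable subadditivity m*(I) <= m*(I cap Q) + m*(I \ Q), hence m*(I \ Q) >= m(I) = 1/3. The reverse inequality m*(I \ Q) <= m*(I) = 1/3 is trivial since (I \ Q) is a subset of I. Therefore m*(I \ Q) = 1/3.

1/3


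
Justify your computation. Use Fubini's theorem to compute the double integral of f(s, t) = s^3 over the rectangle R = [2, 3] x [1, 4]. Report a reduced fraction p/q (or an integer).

f(s, t) is a tensor product of a function of s and a function of t, and both factors are bounded continuous (hence Lebesgue integrable) on the rectangle, so Fubini's theorem applies:
  integral_R f d(m x m) = (integral_a1^b1 s^3 ds) * (integral_a2^b2 1 dt).
Inner integral in s: integral_{2}^{3} s^3 ds = (3^4 - 2^4)/4
  = 65/4.
Inner integral in t: integral_{1}^{4} 1 dt = (4^1 - 1^1)/1
  = 3.
Product: (65/4) * (3) = 195/4.

195/4


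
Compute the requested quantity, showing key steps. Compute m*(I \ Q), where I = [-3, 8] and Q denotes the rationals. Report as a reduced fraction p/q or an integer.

The interval I = [-3, 8] has m(I) = 8 - (-3) = 11 (endpoints are measure-zero, so open/closed/half-open agree). Write I = (I cap Q) u (I \ Q). The rationals in I are countable, so m*(I cap Q) = 0 (cover each rational by intervals whose total length is arbitrarily small). By countable subadditivity m*(I) <= m*(I cap Q) + m*(I \ Q), hence m*(I \ Q) >= m(I) = 11. The reverse inequality m*(I \ Q) <= m*(I) = 11 is trivial since (I \ Q) is a subset of I. Therefore m*(I \ Q) = 11.

11


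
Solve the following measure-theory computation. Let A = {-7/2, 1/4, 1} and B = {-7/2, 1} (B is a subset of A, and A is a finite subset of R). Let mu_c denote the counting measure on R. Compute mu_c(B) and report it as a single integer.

Counting measure assigns mu_c(E) = |E| (number of elements) when E is finite.
B has 2 element(s), so mu_c(B) = 2.

2


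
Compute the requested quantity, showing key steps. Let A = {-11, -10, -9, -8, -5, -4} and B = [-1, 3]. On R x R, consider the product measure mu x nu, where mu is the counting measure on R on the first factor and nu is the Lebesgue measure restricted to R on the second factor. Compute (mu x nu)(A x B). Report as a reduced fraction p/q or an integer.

For a measurable rectangle A x B, the product measure satisfies
  (mu x nu)(A x B) = mu(A) * nu(B).
  mu(A) = 6.
  nu(B) = 4.
  (mu x nu)(A x B) = 6 * 4 = 24.

24


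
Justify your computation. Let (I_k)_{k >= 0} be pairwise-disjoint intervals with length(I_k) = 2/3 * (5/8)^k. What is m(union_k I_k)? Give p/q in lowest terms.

By countable additivity of the Lebesgue measure on pairwise disjoint measurable sets,
  m(union_{k >= 0} I_k) = sum_{k >= 0} m(I_k) = sum_{k >= 0} a * r^k,
  with a = 2/3 and r = 5/8.
Since 0 < r = 5/8 < 1, the geometric series converges:
  sum_{k >= 0} a * r^k = a / (1 - r).
  = 2/3 / (1 - 5/8)
  = 2/3 / (3/8)
  = 16/9.

16/9


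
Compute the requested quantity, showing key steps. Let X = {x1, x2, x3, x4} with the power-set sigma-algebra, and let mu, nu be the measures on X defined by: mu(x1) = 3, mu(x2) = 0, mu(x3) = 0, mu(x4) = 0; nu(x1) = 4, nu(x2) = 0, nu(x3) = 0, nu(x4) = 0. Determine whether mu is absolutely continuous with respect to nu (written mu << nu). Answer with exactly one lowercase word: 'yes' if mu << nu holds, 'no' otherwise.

mu << nu means: every nu-null measurable set is also mu-null; equivalently, for every atom x, if nu({x}) = 0 then mu({x}) = 0.
Checking each atom:
  x1: nu = 4 > 0 -> no constraint.
  x2: nu = 0, mu = 0 -> consistent with mu << nu.
  x3: nu = 0, mu = 0 -> consistent with mu << nu.
  x4: nu = 0, mu = 0 -> consistent with mu << nu.
No atom violates the condition. Therefore mu << nu.

yes


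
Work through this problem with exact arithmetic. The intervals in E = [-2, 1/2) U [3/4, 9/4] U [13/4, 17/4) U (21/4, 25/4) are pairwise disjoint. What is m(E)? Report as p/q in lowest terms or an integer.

For pairwise disjoint intervals, m(union_i I_i) = sum_i m(I_i),
and m is invariant under swapping open/closed endpoints (single points have measure 0).
So m(E) = sum_i (b_i - a_i).
  I_1 has length 1/2 - (-2) = 5/2.
  I_2 has length 9/4 - 3/4 = 3/2.
  I_3 has length 17/4 - 13/4 = 1.
  I_4 has length 25/4 - 21/4 = 1.
Summing:
  m(E) = 5/2 + 3/2 + 1 + 1 = 6.

6


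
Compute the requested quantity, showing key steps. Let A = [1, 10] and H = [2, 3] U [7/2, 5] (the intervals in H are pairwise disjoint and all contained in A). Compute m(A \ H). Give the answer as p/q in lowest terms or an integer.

The ambient interval has length m(A) = 10 - 1 = 9.
Since the holes are disjoint and sit inside A, by finite additivity
  m(H) = sum_i (b_i - a_i), and m(A \ H) = m(A) - m(H).
Computing the hole measures:
  m(H_1) = 3 - 2 = 1.
  m(H_2) = 5 - 7/2 = 3/2.
Summed: m(H) = 1 + 3/2 = 5/2.
So m(A \ H) = 9 - 5/2 = 13/2.

13/2


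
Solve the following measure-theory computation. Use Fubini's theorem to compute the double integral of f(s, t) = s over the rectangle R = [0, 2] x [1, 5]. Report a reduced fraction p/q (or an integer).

f(s, t) is a tensor product of a function of s and a function of t, and both factors are bounded continuous (hence Lebesgue integrable) on the rectangle, so Fubini's theorem applies:
  integral_R f d(m x m) = (integral_a1^b1 s ds) * (integral_a2^b2 1 dt).
Inner integral in s: integral_{0}^{2} s ds = (2^2 - 0^2)/2
  = 2.
Inner integral in t: integral_{1}^{5} 1 dt = (5^1 - 1^1)/1
  = 4.
Product: (2) * (4) = 8.

8


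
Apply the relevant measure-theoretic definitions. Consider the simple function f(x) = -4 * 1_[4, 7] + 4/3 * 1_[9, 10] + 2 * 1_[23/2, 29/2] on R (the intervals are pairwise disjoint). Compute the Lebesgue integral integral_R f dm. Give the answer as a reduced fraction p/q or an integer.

For a simple function f = sum_i c_i * 1_{A_i} with disjoint A_i,
  integral f dm = sum_i c_i * m(A_i).
Lengths of the A_i:
  m(A_1) = 7 - 4 = 3.
  m(A_2) = 10 - 9 = 1.
  m(A_3) = 29/2 - 23/2 = 3.
Contributions c_i * m(A_i):
  (-4) * (3) = -12.
  (4/3) * (1) = 4/3.
  (2) * (3) = 6.
Total: -12 + 4/3 + 6 = -14/3.

-14/3


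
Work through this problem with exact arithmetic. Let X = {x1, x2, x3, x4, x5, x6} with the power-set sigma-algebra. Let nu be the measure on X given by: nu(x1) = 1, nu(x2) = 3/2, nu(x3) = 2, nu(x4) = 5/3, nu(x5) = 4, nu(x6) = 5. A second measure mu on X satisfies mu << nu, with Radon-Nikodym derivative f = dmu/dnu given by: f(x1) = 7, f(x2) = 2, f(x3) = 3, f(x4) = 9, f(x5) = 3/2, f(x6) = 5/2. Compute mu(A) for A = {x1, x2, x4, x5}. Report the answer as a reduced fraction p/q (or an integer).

By the defining property of the Radon-Nikodym derivative, for every measurable set A,
  mu(A) = integral_A f dnu.
Since nu is a discrete measure concentrated on the atoms of X, the integral over A reduces to the sum
  mu(A) = sum_{x in A} f(x) * nu({x}).
Computing each term:
  x1: f(x1) * nu(x1) = 7 * 1 = 7.
  x2: f(x2) * nu(x2) = 2 * 3/2 = 3.
  x4: f(x4) * nu(x4) = 9 * 5/3 = 15.
  x5: f(x5) * nu(x5) = 3/2 * 4 = 6.
Summing: mu(A) = 7 + 3 + 15 + 6 = 31.

31


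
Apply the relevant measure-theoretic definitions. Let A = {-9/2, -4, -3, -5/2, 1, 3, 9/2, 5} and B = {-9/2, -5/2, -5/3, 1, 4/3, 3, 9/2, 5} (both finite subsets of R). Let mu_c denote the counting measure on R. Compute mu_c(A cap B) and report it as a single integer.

Counting measure on a finite set equals cardinality. mu_c(A cap B) = |A cap B| (elements appearing in both).
Enumerating the elements of A that also lie in B gives 6 element(s).
So mu_c(A cap B) = 6.

6


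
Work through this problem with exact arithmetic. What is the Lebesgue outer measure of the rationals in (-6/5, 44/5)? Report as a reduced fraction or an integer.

E = Q cap (-6/5, 44/5) is a subset of Q, which is countable. Enumerate Q = {q_1, q_2, ...}; for any eps > 0, cover q_k by the open interval (q_k - eps/2^(k+1), q_k + eps/2^(k+1)), of length eps/2^k. The total cover length is sum_{k>=1} eps/2^k = eps. Hence m*(E) <= m*(Q) <= eps for every eps > 0, and since outer measure is non-negative, m*(E) = 0.

0


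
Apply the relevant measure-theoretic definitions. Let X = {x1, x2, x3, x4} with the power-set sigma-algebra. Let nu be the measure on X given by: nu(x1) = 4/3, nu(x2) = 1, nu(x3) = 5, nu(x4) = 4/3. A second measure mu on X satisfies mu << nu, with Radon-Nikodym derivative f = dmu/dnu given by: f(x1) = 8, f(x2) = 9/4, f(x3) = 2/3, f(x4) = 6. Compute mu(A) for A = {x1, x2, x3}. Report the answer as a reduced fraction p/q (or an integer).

By the defining property of the Radon-Nikodym derivative, for every measurable set A,
  mu(A) = integral_A f dnu.
Since nu is a discrete measure concentrated on the atoms of X, the integral over A reduces to the sum
  mu(A) = sum_{x in A} f(x) * nu({x}).
Computing each term:
  x1: f(x1) * nu(x1) = 8 * 4/3 = 32/3.
  x2: f(x2) * nu(x2) = 9/4 * 1 = 9/4.
  x3: f(x3) * nu(x3) = 2/3 * 5 = 10/3.
Summing: mu(A) = 32/3 + 9/4 + 10/3 = 65/4.

65/4


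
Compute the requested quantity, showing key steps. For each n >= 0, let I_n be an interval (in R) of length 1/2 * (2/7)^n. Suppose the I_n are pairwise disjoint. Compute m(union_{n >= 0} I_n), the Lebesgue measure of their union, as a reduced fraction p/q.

By countable additivity of the Lebesgue measure on pairwise disjoint measurable sets,
  m(union_{n >= 0} I_n) = sum_{n >= 0} m(I_n) = sum_{n >= 0} a * r^n,
  with a = 1/2 and r = 2/7.
Since 0 < r = 2/7 < 1, the geometric series converges:
  sum_{n >= 0} a * r^n = a / (1 - r).
  = 1/2 / (1 - 2/7)
  = 1/2 / (5/7)
  = 7/10.

7/10


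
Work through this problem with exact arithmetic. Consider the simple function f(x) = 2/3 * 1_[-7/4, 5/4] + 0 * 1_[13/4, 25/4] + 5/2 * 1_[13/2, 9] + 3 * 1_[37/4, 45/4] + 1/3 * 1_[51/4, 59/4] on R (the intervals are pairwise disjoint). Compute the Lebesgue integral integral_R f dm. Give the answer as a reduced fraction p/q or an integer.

For a simple function f = sum_i c_i * 1_{A_i} with disjoint A_i,
  integral f dm = sum_i c_i * m(A_i).
Lengths of the A_i:
  m(A_1) = 5/4 - (-7/4) = 3.
  m(A_2) = 25/4 - 13/4 = 3.
  m(A_3) = 9 - 13/2 = 5/2.
  m(A_4) = 45/4 - 37/4 = 2.
  m(A_5) = 59/4 - 51/4 = 2.
Contributions c_i * m(A_i):
  (2/3) * (3) = 2.
  (0) * (3) = 0.
  (5/2) * (5/2) = 25/4.
  (3) * (2) = 6.
  (1/3) * (2) = 2/3.
Total: 2 + 0 + 25/4 + 6 + 2/3 = 179/12.

179/12


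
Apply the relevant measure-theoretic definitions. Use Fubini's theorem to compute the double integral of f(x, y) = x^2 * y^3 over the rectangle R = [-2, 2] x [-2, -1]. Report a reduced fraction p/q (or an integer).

f(x, y) is a tensor product of a function of x and a function of y, and both factors are bounded continuous (hence Lebesgue integrable) on the rectangle, so Fubini's theorem applies:
  integral_R f d(m x m) = (integral_a1^b1 x^2 dx) * (integral_a2^b2 y^3 dy).
Inner integral in x: integral_{-2}^{2} x^2 dx = (2^3 - (-2)^3)/3
  = 16/3.
Inner integral in y: integral_{-2}^{-1} y^3 dy = ((-1)^4 - (-2)^4)/4
  = -15/4.
Product: (16/3) * (-15/4) = -20.

-20


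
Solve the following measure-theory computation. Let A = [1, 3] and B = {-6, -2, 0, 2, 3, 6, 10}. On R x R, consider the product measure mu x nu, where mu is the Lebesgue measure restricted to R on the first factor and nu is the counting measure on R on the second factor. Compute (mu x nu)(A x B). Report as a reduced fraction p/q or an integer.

For a measurable rectangle A x B, the product measure satisfies
  (mu x nu)(A x B) = mu(A) * nu(B).
  mu(A) = 2.
  nu(B) = 7.
  (mu x nu)(A x B) = 2 * 7 = 14.

14


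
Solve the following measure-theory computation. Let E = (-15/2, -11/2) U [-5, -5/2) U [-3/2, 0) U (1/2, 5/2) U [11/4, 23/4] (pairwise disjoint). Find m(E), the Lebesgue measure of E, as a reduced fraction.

For pairwise disjoint intervals, m(union_i I_i) = sum_i m(I_i),
and m is invariant under swapping open/closed endpoints (single points have measure 0).
So m(E) = sum_i (b_i - a_i).
  I_1 has length -11/2 - (-15/2) = 2.
  I_2 has length -5/2 - (-5) = 5/2.
  I_3 has length 0 - (-3/2) = 3/2.
  I_4 has length 5/2 - 1/2 = 2.
  I_5 has length 23/4 - 11/4 = 3.
Summing:
  m(E) = 2 + 5/2 + 3/2 + 2 + 3 = 11.

11


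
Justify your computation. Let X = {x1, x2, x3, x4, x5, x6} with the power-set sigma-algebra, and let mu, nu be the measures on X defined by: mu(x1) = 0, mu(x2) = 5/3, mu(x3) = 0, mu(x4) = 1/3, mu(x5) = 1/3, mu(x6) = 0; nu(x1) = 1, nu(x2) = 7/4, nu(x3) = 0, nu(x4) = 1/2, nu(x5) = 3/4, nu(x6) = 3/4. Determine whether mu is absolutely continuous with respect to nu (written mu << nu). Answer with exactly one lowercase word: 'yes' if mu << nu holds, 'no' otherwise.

mu << nu means: every nu-null measurable set is also mu-null; equivalently, for every atom x, if nu({x}) = 0 then mu({x}) = 0.
Checking each atom:
  x1: nu = 1 > 0 -> no constraint.
  x2: nu = 7/4 > 0 -> no constraint.
  x3: nu = 0, mu = 0 -> consistent with mu << nu.
  x4: nu = 1/2 > 0 -> no constraint.
  x5: nu = 3/4 > 0 -> no constraint.
  x6: nu = 3/4 > 0 -> no constraint.
No atom violates the condition. Therefore mu << nu.

yes


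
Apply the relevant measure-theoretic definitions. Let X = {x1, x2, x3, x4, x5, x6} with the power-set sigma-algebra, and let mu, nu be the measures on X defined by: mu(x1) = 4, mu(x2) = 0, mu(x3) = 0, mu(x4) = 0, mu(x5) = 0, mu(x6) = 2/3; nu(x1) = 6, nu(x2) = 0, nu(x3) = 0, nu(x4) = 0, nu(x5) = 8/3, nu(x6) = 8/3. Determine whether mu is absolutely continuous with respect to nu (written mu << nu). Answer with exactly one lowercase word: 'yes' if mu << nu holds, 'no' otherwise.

mu << nu means: every nu-null measurable set is also mu-null; equivalently, for every atom x, if nu({x}) = 0 then mu({x}) = 0.
Checking each atom:
  x1: nu = 6 > 0 -> no constraint.
  x2: nu = 0, mu = 0 -> consistent with mu << nu.
  x3: nu = 0, mu = 0 -> consistent with mu << nu.
  x4: nu = 0, mu = 0 -> consistent with mu << nu.
  x5: nu = 8/3 > 0 -> no constraint.
  x6: nu = 8/3 > 0 -> no constraint.
No atom violates the condition. Therefore mu << nu.

yes


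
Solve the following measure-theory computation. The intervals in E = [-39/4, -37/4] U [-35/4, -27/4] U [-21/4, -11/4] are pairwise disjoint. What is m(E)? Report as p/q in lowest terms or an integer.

For pairwise disjoint intervals, m(union_i I_i) = sum_i m(I_i),
and m is invariant under swapping open/closed endpoints (single points have measure 0).
So m(E) = sum_i (b_i - a_i).
  I_1 has length -37/4 - (-39/4) = 1/2.
  I_2 has length -27/4 - (-35/4) = 2.
  I_3 has length -11/4 - (-21/4) = 5/2.
Summing:
  m(E) = 1/2 + 2 + 5/2 = 5.

5


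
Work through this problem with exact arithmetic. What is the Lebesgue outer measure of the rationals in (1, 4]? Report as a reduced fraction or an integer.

Q cap (1, 4] is countable; list its elements as q_1, q_2, ... . Fix eps > 0 and cover the k-th point by an interval of length eps * 2^(-k). The cover has total length eps * sum_{k>=1} 2^(-k) = eps, so by definition of outer measure m*(Q cap (1, 4]) <= eps. Since eps was arbitrary and m* >= 0, the outer measure is 0.

0


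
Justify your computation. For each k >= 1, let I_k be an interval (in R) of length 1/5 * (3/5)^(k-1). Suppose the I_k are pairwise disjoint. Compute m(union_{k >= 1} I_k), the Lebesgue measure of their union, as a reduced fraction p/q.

By countable additivity of the Lebesgue measure on pairwise disjoint measurable sets,
  m(union_{k >= 1} I_k) = sum_{k >= 1} m(I_k) = sum_{k >= 1} a * r^(k-1),
  with a = 1/5 and r = 3/5.
Since 0 < r = 3/5 < 1, the geometric series converges:
  sum_{k >= 1} a * r^(k-1) = a / (1 - r).
  = 1/5 / (1 - 3/5)
  = 1/5 / (2/5)
  = 1/2.

1/2


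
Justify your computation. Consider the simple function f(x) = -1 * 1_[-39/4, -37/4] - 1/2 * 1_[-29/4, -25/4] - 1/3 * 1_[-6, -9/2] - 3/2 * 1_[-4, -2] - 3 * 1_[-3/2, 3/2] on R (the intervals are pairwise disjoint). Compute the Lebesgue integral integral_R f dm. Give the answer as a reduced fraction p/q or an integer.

For a simple function f = sum_i c_i * 1_{A_i} with disjoint A_i,
  integral f dm = sum_i c_i * m(A_i).
Lengths of the A_i:
  m(A_1) = -37/4 - (-39/4) = 1/2.
  m(A_2) = -25/4 - (-29/4) = 1.
  m(A_3) = -9/2 - (-6) = 3/2.
  m(A_4) = -2 - (-4) = 2.
  m(A_5) = 3/2 - (-3/2) = 3.
Contributions c_i * m(A_i):
  (-1) * (1/2) = -1/2.
  (-1/2) * (1) = -1/2.
  (-1/3) * (3/2) = -1/2.
  (-3/2) * (2) = -3.
  (-3) * (3) = -9.
Total: -1/2 - 1/2 - 1/2 - 3 - 9 = -27/2.

-27/2


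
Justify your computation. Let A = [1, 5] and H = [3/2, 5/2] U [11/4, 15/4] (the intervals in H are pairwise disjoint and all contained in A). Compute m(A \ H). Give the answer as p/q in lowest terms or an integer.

The ambient interval has length m(A) = 5 - 1 = 4.
Since the holes are disjoint and sit inside A, by finite additivity
  m(H) = sum_i (b_i - a_i), and m(A \ H) = m(A) - m(H).
Computing the hole measures:
  m(H_1) = 5/2 - 3/2 = 1.
  m(H_2) = 15/4 - 11/4 = 1.
Summed: m(H) = 1 + 1 = 2.
So m(A \ H) = 4 - 2 = 2.

2


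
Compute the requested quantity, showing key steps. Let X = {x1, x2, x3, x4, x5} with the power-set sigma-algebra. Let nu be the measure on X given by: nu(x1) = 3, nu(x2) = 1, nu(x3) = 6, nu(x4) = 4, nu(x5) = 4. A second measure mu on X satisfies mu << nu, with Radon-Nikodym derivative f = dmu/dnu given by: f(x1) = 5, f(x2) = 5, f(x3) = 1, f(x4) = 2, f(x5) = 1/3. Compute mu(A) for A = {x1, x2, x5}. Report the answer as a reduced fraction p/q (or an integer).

By the defining property of the Radon-Nikodym derivative, for every measurable set A,
  mu(A) = integral_A f dnu.
Since nu is a discrete measure concentrated on the atoms of X, the integral over A reduces to the sum
  mu(A) = sum_{x in A} f(x) * nu({x}).
Computing each term:
  x1: f(x1) * nu(x1) = 5 * 3 = 15.
  x2: f(x2) * nu(x2) = 5 * 1 = 5.
  x5: f(x5) * nu(x5) = 1/3 * 4 = 4/3.
Summing: mu(A) = 15 + 5 + 4/3 = 64/3.

64/3


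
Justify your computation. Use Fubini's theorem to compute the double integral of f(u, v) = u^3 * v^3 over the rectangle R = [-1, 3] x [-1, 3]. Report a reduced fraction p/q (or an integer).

f(u, v) is a tensor product of a function of u and a function of v, and both factors are bounded continuous (hence Lebesgue integrable) on the rectangle, so Fubini's theorem applies:
  integral_R f d(m x m) = (integral_a1^b1 u^3 du) * (integral_a2^b2 v^3 dv).
Inner integral in u: integral_{-1}^{3} u^3 du = (3^4 - (-1)^4)/4
  = 20.
Inner integral in v: integral_{-1}^{3} v^3 dv = (3^4 - (-1)^4)/4
  = 20.
Product: (20) * (20) = 400.

400


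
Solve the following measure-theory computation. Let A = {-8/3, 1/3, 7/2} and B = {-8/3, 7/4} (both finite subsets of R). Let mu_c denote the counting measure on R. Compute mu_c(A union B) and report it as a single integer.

Counting measure on a finite set equals cardinality. By inclusion-exclusion, |A union B| = |A| + |B| - |A cap B|.
|A| = 3, |B| = 2, |A cap B| = 1.
So mu_c(A union B) = 3 + 2 - 1 = 4.

4


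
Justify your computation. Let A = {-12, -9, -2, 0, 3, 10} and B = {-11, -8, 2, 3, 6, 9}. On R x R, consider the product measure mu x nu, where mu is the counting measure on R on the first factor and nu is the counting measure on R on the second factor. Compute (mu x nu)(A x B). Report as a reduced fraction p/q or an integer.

For a measurable rectangle A x B, the product measure satisfies
  (mu x nu)(A x B) = mu(A) * nu(B).
  mu(A) = 6.
  nu(B) = 6.
  (mu x nu)(A x B) = 6 * 6 = 36.

36


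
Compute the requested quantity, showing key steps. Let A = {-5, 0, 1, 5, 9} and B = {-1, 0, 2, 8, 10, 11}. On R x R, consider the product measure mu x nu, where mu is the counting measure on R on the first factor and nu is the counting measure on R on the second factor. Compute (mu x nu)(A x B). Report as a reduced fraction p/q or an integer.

For a measurable rectangle A x B, the product measure satisfies
  (mu x nu)(A x B) = mu(A) * nu(B).
  mu(A) = 5.
  nu(B) = 6.
  (mu x nu)(A x B) = 5 * 6 = 30.

30
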